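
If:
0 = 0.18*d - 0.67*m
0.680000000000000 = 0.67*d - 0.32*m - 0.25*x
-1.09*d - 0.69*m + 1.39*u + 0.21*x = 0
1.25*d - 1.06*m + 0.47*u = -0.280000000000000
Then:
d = -0.38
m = -0.10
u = 0.19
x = -3.62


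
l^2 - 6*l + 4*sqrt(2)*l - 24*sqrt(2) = (l - 6)*(l + 4*sqrt(2))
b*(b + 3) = b^2 + 3*b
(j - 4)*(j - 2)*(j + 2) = j^3 - 4*j^2 - 4*j + 16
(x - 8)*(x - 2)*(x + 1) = x^3 - 9*x^2 + 6*x + 16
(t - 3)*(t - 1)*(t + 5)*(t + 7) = t^4 + 8*t^3 - 10*t^2 - 104*t + 105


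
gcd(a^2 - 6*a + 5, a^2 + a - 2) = a - 1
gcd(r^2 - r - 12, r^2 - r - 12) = r^2 - r - 12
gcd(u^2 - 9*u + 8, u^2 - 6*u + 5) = u - 1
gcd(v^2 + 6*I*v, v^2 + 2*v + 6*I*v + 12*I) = v + 6*I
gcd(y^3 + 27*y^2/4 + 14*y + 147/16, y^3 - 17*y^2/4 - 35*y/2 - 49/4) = y + 7/4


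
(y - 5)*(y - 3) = y^2 - 8*y + 15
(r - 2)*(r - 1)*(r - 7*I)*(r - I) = r^4 - 3*r^3 - 8*I*r^3 - 5*r^2 + 24*I*r^2 + 21*r - 16*I*r - 14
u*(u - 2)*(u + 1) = u^3 - u^2 - 2*u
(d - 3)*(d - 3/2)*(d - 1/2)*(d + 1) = d^4 - 4*d^3 + 7*d^2/4 + 9*d/2 - 9/4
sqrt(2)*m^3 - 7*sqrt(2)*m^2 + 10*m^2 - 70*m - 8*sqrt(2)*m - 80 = (m - 8)*(m + 5*sqrt(2))*(sqrt(2)*m + sqrt(2))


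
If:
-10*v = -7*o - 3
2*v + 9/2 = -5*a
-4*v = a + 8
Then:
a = -1/9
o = -409/126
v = -71/36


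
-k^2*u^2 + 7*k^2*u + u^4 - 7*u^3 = u*(-k + u)*(k + u)*(u - 7)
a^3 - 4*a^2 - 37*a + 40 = (a - 8)*(a - 1)*(a + 5)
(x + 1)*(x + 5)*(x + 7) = x^3 + 13*x^2 + 47*x + 35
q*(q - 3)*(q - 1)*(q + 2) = q^4 - 2*q^3 - 5*q^2 + 6*q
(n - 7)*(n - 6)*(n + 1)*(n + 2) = n^4 - 10*n^3 + 5*n^2 + 100*n + 84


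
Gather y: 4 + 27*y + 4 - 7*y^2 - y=-7*y^2 + 26*y + 8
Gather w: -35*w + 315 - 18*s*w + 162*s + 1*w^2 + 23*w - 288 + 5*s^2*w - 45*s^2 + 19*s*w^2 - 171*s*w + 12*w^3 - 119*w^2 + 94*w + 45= -45*s^2 + 162*s + 12*w^3 + w^2*(19*s - 118) + w*(5*s^2 - 189*s + 82) + 72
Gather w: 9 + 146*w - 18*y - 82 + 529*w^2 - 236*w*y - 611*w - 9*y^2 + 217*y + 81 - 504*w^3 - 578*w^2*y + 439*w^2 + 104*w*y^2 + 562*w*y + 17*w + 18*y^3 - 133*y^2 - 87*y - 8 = -504*w^3 + w^2*(968 - 578*y) + w*(104*y^2 + 326*y - 448) + 18*y^3 - 142*y^2 + 112*y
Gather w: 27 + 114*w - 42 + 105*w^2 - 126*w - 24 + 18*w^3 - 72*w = 18*w^3 + 105*w^2 - 84*w - 39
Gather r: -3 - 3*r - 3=-3*r - 6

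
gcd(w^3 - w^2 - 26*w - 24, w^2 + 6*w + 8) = w + 4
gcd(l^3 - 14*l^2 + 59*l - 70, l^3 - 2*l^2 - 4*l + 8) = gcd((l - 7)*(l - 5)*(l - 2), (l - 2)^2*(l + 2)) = l - 2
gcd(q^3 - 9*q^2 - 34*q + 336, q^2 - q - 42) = q^2 - q - 42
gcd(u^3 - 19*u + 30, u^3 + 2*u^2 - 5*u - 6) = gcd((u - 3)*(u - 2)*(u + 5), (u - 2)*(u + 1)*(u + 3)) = u - 2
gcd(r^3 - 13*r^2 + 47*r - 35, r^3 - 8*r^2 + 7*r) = r^2 - 8*r + 7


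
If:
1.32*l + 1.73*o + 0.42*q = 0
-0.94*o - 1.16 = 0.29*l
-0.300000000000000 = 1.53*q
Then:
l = 2.82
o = -2.10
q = -0.20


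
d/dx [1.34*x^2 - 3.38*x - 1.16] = 2.68*x - 3.38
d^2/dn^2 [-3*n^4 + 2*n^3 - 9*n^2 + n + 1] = -36*n^2 + 12*n - 18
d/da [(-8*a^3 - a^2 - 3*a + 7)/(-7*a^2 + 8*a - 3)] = (56*a^4 - 128*a^3 + 43*a^2 + 104*a - 47)/(49*a^4 - 112*a^3 + 106*a^2 - 48*a + 9)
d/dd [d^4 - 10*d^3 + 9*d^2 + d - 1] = 4*d^3 - 30*d^2 + 18*d + 1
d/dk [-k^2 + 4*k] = 4 - 2*k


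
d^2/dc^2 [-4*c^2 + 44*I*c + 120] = -8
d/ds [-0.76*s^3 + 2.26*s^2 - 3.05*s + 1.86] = -2.28*s^2 + 4.52*s - 3.05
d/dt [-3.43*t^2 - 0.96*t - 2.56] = -6.86*t - 0.96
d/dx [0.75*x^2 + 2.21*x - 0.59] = 1.5*x + 2.21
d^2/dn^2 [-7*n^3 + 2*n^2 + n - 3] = 4 - 42*n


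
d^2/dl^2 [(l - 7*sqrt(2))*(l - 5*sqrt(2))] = 2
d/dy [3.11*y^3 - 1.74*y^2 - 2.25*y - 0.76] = 9.33*y^2 - 3.48*y - 2.25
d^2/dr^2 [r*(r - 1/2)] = 2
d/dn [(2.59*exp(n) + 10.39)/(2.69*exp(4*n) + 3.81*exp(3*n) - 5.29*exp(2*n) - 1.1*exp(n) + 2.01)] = (-20.9013*exp(4*n) - 131.5322*exp(3*n) - 105.0566*exp(2*n) + 109.9262*exp(n) + 16.6349)*exp(n)/(7.2361*exp(8*n) + 20.4978*exp(7*n) - 13.9441*exp(6*n) - 46.2278*exp(5*n) + 30.4159*exp(4*n) + 26.9542*exp(3*n) - 20.0558*exp(2*n) - 4.422*exp(n) + 4.0401)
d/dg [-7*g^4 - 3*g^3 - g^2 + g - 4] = -28*g^3 - 9*g^2 - 2*g + 1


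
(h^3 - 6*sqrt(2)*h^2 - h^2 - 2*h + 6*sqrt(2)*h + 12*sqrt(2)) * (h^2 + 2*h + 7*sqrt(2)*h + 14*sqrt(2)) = h^5 + h^4 + sqrt(2)*h^4 - 88*h^3 + sqrt(2)*h^3 - 88*h^2 - 4*sqrt(2)*h^2 - 4*sqrt(2)*h + 336*h + 336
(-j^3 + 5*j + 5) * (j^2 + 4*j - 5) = -j^5 - 4*j^4 + 10*j^3 + 25*j^2 - 5*j - 25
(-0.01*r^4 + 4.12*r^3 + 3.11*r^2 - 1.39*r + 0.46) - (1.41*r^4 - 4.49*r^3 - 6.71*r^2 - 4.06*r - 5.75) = -1.42*r^4 + 8.61*r^3 + 9.82*r^2 + 2.67*r + 6.21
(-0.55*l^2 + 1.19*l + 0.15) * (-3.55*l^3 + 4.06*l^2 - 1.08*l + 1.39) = 1.9525*l^5 - 6.4575*l^4 + 4.8929*l^3 - 1.4407*l^2 + 1.4921*l + 0.2085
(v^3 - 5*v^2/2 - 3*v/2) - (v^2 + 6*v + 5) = v^3 - 7*v^2/2 - 15*v/2 - 5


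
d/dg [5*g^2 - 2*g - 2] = 10*g - 2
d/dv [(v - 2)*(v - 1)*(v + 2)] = 3*v^2 - 2*v - 4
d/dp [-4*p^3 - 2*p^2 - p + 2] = -12*p^2 - 4*p - 1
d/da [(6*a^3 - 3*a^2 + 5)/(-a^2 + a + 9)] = (-6*a^4 + 12*a^3 + 159*a^2 - 44*a - 5)/(a^4 - 2*a^3 - 17*a^2 + 18*a + 81)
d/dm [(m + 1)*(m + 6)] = 2*m + 7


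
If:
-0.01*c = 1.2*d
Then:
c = -120.0*d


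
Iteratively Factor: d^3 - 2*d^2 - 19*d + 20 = (d + 4)*(d^2 - 6*d + 5) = (d - 5)*(d + 4)*(d - 1)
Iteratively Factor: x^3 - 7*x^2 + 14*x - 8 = (x - 1)*(x^2 - 6*x + 8) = (x - 2)*(x - 1)*(x - 4)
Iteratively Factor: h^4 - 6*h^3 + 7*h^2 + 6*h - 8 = (h - 1)*(h^3 - 5*h^2 + 2*h + 8) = (h - 4)*(h - 1)*(h^2 - h - 2) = (h - 4)*(h - 2)*(h - 1)*(h + 1)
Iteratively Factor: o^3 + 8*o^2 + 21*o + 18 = (o + 2)*(o^2 + 6*o + 9) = (o + 2)*(o + 3)*(o + 3)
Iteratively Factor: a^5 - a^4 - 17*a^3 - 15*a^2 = (a)*(a^4 - a^3 - 17*a^2 - 15*a) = a*(a + 3)*(a^3 - 4*a^2 - 5*a) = a*(a - 5)*(a + 3)*(a^2 + a) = a*(a - 5)*(a + 1)*(a + 3)*(a)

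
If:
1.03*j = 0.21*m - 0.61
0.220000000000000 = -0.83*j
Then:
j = -0.27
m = 1.60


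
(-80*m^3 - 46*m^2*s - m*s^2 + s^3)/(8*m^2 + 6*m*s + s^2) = (-40*m^2 - 3*m*s + s^2)/(4*m + s)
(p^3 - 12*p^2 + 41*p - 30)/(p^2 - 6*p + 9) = (p^3 - 12*p^2 + 41*p - 30)/(p^2 - 6*p + 9)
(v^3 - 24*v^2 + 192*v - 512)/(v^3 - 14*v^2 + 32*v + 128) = (v - 8)/(v + 2)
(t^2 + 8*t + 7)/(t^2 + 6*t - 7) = (t + 1)/(t - 1)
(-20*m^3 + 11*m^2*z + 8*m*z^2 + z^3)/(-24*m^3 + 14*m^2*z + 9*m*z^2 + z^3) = (5*m + z)/(6*m + z)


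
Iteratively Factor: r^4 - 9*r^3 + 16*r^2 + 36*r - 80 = (r - 4)*(r^3 - 5*r^2 - 4*r + 20) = (r - 5)*(r - 4)*(r^2 - 4) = (r - 5)*(r - 4)*(r + 2)*(r - 2)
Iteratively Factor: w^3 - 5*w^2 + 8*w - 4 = (w - 2)*(w^2 - 3*w + 2) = (w - 2)*(w - 1)*(w - 2)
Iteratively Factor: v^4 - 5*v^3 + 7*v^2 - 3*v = (v - 3)*(v^3 - 2*v^2 + v) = (v - 3)*(v - 1)*(v^2 - v) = (v - 3)*(v - 1)^2*(v)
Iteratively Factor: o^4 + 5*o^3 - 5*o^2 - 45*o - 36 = (o + 4)*(o^3 + o^2 - 9*o - 9) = (o + 3)*(o + 4)*(o^2 - 2*o - 3) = (o - 3)*(o + 3)*(o + 4)*(o + 1)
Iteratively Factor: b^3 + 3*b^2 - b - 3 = (b - 1)*(b^2 + 4*b + 3) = (b - 1)*(b + 3)*(b + 1)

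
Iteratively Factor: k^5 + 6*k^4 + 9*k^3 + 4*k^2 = (k + 1)*(k^4 + 5*k^3 + 4*k^2) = k*(k + 1)*(k^3 + 5*k^2 + 4*k) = k^2*(k + 1)*(k^2 + 5*k + 4) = k^2*(k + 1)*(k + 4)*(k + 1)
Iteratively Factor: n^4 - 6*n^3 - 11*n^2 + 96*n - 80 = (n - 1)*(n^3 - 5*n^2 - 16*n + 80) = (n - 5)*(n - 1)*(n^2 - 16) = (n - 5)*(n - 1)*(n + 4)*(n - 4)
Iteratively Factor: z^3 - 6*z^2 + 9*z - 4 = (z - 4)*(z^2 - 2*z + 1) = (z - 4)*(z - 1)*(z - 1)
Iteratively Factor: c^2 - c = (c)*(c - 1)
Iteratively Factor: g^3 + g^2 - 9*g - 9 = (g + 3)*(g^2 - 2*g - 3) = (g - 3)*(g + 3)*(g + 1)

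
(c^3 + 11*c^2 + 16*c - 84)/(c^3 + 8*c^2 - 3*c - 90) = (c^2 + 5*c - 14)/(c^2 + 2*c - 15)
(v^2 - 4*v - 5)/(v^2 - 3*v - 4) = (v - 5)/(v - 4)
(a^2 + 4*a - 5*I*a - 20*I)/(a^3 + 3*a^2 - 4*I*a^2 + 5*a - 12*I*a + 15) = (a + 4)/(a^2 + a*(3 + I) + 3*I)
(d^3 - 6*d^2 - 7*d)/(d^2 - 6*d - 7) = d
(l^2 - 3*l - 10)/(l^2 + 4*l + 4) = (l - 5)/(l + 2)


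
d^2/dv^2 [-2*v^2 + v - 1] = -4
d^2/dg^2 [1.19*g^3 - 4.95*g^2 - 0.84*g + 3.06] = 7.14*g - 9.9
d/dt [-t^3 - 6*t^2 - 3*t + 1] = -3*t^2 - 12*t - 3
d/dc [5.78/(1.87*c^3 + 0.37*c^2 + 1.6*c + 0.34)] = (-32.4258*c^2 - 4.2772*c - 9.248)/(1.87*c^3 + 0.37*c^2 + 1.6*c + 0.34)^2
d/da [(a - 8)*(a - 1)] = 2*a - 9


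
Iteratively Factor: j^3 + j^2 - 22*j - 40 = (j - 5)*(j^2 + 6*j + 8) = (j - 5)*(j + 2)*(j + 4)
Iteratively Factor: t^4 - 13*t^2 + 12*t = (t + 4)*(t^3 - 4*t^2 + 3*t) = (t - 3)*(t + 4)*(t^2 - t) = (t - 3)*(t - 1)*(t + 4)*(t)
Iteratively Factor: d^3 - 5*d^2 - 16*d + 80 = (d + 4)*(d^2 - 9*d + 20) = (d - 5)*(d + 4)*(d - 4)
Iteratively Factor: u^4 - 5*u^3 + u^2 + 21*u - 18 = (u + 2)*(u^3 - 7*u^2 + 15*u - 9) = (u - 3)*(u + 2)*(u^2 - 4*u + 3) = (u - 3)*(u - 1)*(u + 2)*(u - 3)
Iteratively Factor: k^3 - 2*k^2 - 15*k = (k + 3)*(k^2 - 5*k) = (k - 5)*(k + 3)*(k)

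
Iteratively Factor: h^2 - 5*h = (h)*(h - 5)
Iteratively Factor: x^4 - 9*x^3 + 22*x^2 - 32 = (x - 2)*(x^3 - 7*x^2 + 8*x + 16) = (x - 2)*(x + 1)*(x^2 - 8*x + 16) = (x - 4)*(x - 2)*(x + 1)*(x - 4)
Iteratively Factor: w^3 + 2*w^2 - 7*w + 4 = (w - 1)*(w^2 + 3*w - 4) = (w - 1)^2*(w + 4)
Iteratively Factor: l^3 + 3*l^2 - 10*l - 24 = (l - 3)*(l^2 + 6*l + 8) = (l - 3)*(l + 4)*(l + 2)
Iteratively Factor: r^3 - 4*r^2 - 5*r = (r - 5)*(r^2 + r) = (r - 5)*(r + 1)*(r)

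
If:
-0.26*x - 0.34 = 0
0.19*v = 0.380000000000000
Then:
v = 2.00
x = -1.31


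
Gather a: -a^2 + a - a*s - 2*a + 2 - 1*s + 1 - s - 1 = -a^2 + a*(-s - 1) - 2*s + 2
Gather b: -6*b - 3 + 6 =3 - 6*b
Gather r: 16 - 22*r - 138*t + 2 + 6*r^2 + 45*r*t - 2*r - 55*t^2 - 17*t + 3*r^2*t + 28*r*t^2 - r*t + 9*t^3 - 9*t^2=r^2*(3*t + 6) + r*(28*t^2 + 44*t - 24) + 9*t^3 - 64*t^2 - 155*t + 18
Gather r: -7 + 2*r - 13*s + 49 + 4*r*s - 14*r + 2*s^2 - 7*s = r*(4*s - 12) + 2*s^2 - 20*s + 42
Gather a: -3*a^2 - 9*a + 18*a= -3*a^2 + 9*a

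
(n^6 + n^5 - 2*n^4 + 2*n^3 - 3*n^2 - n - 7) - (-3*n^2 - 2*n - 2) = n^6 + n^5 - 2*n^4 + 2*n^3 + n - 5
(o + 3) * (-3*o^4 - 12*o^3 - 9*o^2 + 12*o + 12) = -3*o^5 - 21*o^4 - 45*o^3 - 15*o^2 + 48*o + 36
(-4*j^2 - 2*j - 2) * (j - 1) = -4*j^3 + 2*j^2 + 2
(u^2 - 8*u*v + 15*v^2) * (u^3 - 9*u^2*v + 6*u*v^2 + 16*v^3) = u^5 - 17*u^4*v + 93*u^3*v^2 - 167*u^2*v^3 - 38*u*v^4 + 240*v^5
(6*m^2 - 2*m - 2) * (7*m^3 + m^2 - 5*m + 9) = 42*m^5 - 8*m^4 - 46*m^3 + 62*m^2 - 8*m - 18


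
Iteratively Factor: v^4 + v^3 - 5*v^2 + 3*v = (v - 1)*(v^3 + 2*v^2 - 3*v) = (v - 1)^2*(v^2 + 3*v) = (v - 1)^2*(v + 3)*(v)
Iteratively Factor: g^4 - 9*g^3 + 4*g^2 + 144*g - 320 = (g - 5)*(g^3 - 4*g^2 - 16*g + 64) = (g - 5)*(g - 4)*(g^2 - 16) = (g - 5)*(g - 4)^2*(g + 4)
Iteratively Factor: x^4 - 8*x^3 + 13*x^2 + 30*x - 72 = (x - 3)*(x^3 - 5*x^2 - 2*x + 24) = (x - 3)^2*(x^2 - 2*x - 8) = (x - 3)^2*(x + 2)*(x - 4)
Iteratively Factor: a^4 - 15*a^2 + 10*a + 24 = (a + 4)*(a^3 - 4*a^2 + a + 6) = (a + 1)*(a + 4)*(a^2 - 5*a + 6) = (a - 3)*(a + 1)*(a + 4)*(a - 2)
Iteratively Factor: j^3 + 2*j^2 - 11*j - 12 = (j + 1)*(j^2 + j - 12) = (j + 1)*(j + 4)*(j - 3)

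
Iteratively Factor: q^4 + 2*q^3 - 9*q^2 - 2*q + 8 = (q - 2)*(q^3 + 4*q^2 - q - 4) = (q - 2)*(q + 4)*(q^2 - 1) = (q - 2)*(q - 1)*(q + 4)*(q + 1)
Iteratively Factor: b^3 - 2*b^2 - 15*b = (b)*(b^2 - 2*b - 15) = b*(b - 5)*(b + 3)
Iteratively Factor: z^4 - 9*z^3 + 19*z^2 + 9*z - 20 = (z - 5)*(z^3 - 4*z^2 - z + 4) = (z - 5)*(z - 1)*(z^2 - 3*z - 4) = (z - 5)*(z - 1)*(z + 1)*(z - 4)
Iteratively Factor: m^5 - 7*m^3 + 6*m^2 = (m)*(m^4 - 7*m^2 + 6*m) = m^2*(m^3 - 7*m + 6) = m^2*(m + 3)*(m^2 - 3*m + 2) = m^2*(m - 2)*(m + 3)*(m - 1)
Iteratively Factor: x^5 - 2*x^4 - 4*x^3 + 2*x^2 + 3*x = (x)*(x^4 - 2*x^3 - 4*x^2 + 2*x + 3) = x*(x - 1)*(x^3 - x^2 - 5*x - 3) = x*(x - 3)*(x - 1)*(x^2 + 2*x + 1) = x*(x - 3)*(x - 1)*(x + 1)*(x + 1)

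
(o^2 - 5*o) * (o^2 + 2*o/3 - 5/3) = o^4 - 13*o^3/3 - 5*o^2 + 25*o/3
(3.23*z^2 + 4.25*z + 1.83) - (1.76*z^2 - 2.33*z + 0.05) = 1.47*z^2 + 6.58*z + 1.78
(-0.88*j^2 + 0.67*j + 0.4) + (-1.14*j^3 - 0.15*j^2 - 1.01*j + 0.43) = -1.14*j^3 - 1.03*j^2 - 0.34*j + 0.83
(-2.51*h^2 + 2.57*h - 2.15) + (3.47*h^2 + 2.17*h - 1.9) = 0.96*h^2 + 4.74*h - 4.05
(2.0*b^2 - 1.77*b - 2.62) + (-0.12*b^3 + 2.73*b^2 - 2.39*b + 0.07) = -0.12*b^3 + 4.73*b^2 - 4.16*b - 2.55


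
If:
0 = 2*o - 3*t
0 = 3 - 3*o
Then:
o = 1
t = 2/3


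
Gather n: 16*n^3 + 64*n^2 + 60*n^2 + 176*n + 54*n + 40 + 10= 16*n^3 + 124*n^2 + 230*n + 50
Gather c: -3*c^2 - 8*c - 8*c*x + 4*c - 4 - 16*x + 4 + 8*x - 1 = -3*c^2 + c*(-8*x - 4) - 8*x - 1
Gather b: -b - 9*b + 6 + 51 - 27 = 30 - 10*b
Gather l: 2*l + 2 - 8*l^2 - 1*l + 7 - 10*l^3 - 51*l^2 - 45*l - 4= -10*l^3 - 59*l^2 - 44*l + 5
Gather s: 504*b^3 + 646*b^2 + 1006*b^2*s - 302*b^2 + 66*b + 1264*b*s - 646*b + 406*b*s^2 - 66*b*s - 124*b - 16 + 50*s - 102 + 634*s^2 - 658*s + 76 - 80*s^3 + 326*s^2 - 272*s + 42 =504*b^3 + 344*b^2 - 704*b - 80*s^3 + s^2*(406*b + 960) + s*(1006*b^2 + 1198*b - 880)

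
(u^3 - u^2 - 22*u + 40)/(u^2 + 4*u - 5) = (u^2 - 6*u + 8)/(u - 1)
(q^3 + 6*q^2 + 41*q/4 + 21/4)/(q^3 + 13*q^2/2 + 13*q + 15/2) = (4*q^2 + 20*q + 21)/(2*(2*q^2 + 11*q + 15))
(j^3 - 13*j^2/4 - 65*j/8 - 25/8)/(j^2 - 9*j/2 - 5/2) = j + 5/4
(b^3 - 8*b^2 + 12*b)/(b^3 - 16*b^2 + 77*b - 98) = b*(b - 6)/(b^2 - 14*b + 49)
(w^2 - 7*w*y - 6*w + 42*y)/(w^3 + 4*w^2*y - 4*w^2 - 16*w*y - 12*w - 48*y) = (w - 7*y)/(w^2 + 4*w*y + 2*w + 8*y)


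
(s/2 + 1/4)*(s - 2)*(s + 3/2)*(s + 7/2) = s^4/2 + 7*s^3/4 - 13*s^2/8 - 103*s/16 - 21/8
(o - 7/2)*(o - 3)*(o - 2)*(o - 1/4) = o^4 - 35*o^3/4 + 205*o^2/8 - 215*o/8 + 21/4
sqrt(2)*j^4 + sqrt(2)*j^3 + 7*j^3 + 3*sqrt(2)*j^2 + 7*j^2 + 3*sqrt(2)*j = j*(j + 1)*(j + 3*sqrt(2))*(sqrt(2)*j + 1)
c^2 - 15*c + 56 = (c - 8)*(c - 7)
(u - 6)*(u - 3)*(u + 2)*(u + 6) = u^4 - u^3 - 42*u^2 + 36*u + 216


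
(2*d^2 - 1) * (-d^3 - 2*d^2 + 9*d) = -2*d^5 - 4*d^4 + 19*d^3 + 2*d^2 - 9*d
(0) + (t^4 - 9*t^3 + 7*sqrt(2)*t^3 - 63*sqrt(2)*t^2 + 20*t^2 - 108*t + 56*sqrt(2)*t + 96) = t^4 - 9*t^3 + 7*sqrt(2)*t^3 - 63*sqrt(2)*t^2 + 20*t^2 - 108*t + 56*sqrt(2)*t + 96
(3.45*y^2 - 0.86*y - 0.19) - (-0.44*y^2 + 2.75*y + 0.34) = 3.89*y^2 - 3.61*y - 0.53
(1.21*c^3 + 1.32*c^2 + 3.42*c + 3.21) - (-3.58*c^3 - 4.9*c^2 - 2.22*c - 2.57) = 4.79*c^3 + 6.22*c^2 + 5.64*c + 5.78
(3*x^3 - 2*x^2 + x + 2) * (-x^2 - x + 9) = -3*x^5 - x^4 + 28*x^3 - 21*x^2 + 7*x + 18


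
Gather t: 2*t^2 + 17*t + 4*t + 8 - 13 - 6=2*t^2 + 21*t - 11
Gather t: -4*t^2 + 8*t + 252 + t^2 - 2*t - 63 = -3*t^2 + 6*t + 189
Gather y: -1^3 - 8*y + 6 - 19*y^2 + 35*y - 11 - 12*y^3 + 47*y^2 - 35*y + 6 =-12*y^3 + 28*y^2 - 8*y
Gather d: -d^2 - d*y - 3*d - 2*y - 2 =-d^2 + d*(-y - 3) - 2*y - 2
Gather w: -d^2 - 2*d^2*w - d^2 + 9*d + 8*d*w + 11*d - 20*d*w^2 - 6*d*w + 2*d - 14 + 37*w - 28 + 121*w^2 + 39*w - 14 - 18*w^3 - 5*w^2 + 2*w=-2*d^2 + 22*d - 18*w^3 + w^2*(116 - 20*d) + w*(-2*d^2 + 2*d + 78) - 56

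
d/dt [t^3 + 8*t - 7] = 3*t^2 + 8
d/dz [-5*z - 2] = -5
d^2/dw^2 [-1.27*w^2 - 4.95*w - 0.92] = -2.54000000000000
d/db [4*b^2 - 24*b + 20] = 8*b - 24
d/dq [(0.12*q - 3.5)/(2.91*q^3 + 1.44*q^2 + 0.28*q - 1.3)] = (-0.6984*q^3 + 30.3822*q^2 + 10.08*q + 0.824)/(8.4681*q^6 + 8.3808*q^5 + 3.7032*q^4 - 6.7596*q^3 - 3.6656*q^2 - 0.728*q + 1.69)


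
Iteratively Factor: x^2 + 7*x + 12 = (x + 4)*(x + 3)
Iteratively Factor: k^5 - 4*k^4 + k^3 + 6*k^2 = (k + 1)*(k^4 - 5*k^3 + 6*k^2) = (k - 3)*(k + 1)*(k^3 - 2*k^2) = k*(k - 3)*(k + 1)*(k^2 - 2*k) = k*(k - 3)*(k - 2)*(k + 1)*(k)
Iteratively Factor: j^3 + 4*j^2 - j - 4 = (j + 4)*(j^2 - 1) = (j + 1)*(j + 4)*(j - 1)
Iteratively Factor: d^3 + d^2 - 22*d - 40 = (d + 2)*(d^2 - d - 20) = (d + 2)*(d + 4)*(d - 5)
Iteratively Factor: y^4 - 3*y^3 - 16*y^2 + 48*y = (y + 4)*(y^3 - 7*y^2 + 12*y) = (y - 4)*(y + 4)*(y^2 - 3*y) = y*(y - 4)*(y + 4)*(y - 3)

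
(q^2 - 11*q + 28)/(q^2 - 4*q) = (q - 7)/q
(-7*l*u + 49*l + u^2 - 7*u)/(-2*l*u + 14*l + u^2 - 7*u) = (-7*l + u)/(-2*l + u)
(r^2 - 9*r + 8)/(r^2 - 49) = (r^2 - 9*r + 8)/(r^2 - 49)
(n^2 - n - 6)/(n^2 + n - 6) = (n^2 - n - 6)/(n^2 + n - 6)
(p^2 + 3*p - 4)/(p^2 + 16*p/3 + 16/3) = 3*(p - 1)/(3*p + 4)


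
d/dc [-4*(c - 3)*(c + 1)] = 8 - 8*c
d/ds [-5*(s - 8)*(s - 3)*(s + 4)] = -15*s^2 + 70*s + 100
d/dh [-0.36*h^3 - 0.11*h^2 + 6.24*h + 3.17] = -1.08*h^2 - 0.22*h + 6.24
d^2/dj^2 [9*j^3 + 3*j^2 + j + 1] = 54*j + 6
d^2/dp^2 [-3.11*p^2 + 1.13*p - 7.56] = -6.22000000000000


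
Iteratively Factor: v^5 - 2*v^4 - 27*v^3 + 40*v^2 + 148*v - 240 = (v - 5)*(v^4 + 3*v^3 - 12*v^2 - 20*v + 48) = (v - 5)*(v - 2)*(v^3 + 5*v^2 - 2*v - 24) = (v - 5)*(v - 2)*(v + 4)*(v^2 + v - 6) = (v - 5)*(v - 2)^2*(v + 4)*(v + 3)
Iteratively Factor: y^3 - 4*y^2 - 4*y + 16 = (y - 2)*(y^2 - 2*y - 8) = (y - 2)*(y + 2)*(y - 4)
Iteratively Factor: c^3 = (c)*(c^2) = c^2*(c)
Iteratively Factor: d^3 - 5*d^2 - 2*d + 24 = (d + 2)*(d^2 - 7*d + 12) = (d - 4)*(d + 2)*(d - 3)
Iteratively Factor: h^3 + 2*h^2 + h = (h)*(h^2 + 2*h + 1) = h*(h + 1)*(h + 1)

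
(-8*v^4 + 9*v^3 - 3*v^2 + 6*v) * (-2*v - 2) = 16*v^5 - 2*v^4 - 12*v^3 - 6*v^2 - 12*v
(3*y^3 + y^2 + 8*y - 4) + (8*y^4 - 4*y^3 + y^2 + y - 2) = 8*y^4 - y^3 + 2*y^2 + 9*y - 6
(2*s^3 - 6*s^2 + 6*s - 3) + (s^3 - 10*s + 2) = 3*s^3 - 6*s^2 - 4*s - 1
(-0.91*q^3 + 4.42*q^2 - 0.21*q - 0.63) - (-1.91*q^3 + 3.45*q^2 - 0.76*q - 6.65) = 1.0*q^3 + 0.97*q^2 + 0.55*q + 6.02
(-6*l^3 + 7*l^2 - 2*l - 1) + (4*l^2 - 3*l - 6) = -6*l^3 + 11*l^2 - 5*l - 7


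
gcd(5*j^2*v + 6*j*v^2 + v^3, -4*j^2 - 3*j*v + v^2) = j + v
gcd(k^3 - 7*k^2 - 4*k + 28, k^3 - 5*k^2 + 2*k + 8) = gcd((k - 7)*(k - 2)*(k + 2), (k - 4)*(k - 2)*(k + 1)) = k - 2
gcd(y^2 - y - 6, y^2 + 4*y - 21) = y - 3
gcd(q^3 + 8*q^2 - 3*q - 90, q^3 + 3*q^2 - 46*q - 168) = q + 6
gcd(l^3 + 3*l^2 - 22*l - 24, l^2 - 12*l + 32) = l - 4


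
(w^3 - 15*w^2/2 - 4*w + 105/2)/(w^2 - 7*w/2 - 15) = (w^2 - 10*w + 21)/(w - 6)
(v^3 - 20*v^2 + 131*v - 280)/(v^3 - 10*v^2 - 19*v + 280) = (v - 5)/(v + 5)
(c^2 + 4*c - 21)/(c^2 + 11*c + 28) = (c - 3)/(c + 4)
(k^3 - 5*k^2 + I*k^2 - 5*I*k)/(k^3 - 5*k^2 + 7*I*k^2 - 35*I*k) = (k + I)/(k + 7*I)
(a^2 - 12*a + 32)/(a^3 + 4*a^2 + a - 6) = (a^2 - 12*a + 32)/(a^3 + 4*a^2 + a - 6)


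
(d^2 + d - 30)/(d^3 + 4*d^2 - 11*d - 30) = (d^2 + d - 30)/(d^3 + 4*d^2 - 11*d - 30)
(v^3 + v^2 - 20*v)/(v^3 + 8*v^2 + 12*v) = (v^2 + v - 20)/(v^2 + 8*v + 12)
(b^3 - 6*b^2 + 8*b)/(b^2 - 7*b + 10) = b*(b - 4)/(b - 5)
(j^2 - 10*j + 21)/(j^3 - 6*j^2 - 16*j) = (-j^2 + 10*j - 21)/(j*(-j^2 + 6*j + 16))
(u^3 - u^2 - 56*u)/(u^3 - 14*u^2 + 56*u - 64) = u*(u + 7)/(u^2 - 6*u + 8)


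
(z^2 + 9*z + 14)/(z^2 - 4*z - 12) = (z + 7)/(z - 6)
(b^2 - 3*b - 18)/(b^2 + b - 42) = (b + 3)/(b + 7)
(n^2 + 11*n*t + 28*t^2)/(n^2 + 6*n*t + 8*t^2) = (n + 7*t)/(n + 2*t)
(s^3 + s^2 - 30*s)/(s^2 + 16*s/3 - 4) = 3*s*(s - 5)/(3*s - 2)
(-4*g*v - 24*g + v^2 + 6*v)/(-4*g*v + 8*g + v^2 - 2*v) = (v + 6)/(v - 2)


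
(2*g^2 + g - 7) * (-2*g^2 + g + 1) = -4*g^4 + 17*g^2 - 6*g - 7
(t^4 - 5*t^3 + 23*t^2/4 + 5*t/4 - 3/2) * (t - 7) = t^5 - 12*t^4 + 163*t^3/4 - 39*t^2 - 41*t/4 + 21/2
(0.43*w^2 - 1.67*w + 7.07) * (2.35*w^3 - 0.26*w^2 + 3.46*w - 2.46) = 1.0105*w^5 - 4.0363*w^4 + 18.5365*w^3 - 8.6742*w^2 + 28.5704*w - 17.3922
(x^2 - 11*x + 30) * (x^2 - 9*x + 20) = x^4 - 20*x^3 + 149*x^2 - 490*x + 600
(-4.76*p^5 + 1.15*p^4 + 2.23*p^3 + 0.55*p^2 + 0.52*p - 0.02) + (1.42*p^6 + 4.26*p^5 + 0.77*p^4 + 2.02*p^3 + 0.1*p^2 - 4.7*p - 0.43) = 1.42*p^6 - 0.5*p^5 + 1.92*p^4 + 4.25*p^3 + 0.65*p^2 - 4.18*p - 0.45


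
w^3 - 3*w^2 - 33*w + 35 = (w - 7)*(w - 1)*(w + 5)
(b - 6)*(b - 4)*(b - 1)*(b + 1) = b^4 - 10*b^3 + 23*b^2 + 10*b - 24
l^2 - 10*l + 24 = (l - 6)*(l - 4)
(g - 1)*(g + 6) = g^2 + 5*g - 6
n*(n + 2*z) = n^2 + 2*n*z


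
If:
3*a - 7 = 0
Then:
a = 7/3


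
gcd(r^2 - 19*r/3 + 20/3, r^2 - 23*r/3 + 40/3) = r - 5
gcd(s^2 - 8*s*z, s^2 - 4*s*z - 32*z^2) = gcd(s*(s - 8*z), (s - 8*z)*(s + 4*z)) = -s + 8*z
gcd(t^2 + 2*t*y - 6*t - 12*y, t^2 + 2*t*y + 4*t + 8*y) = t + 2*y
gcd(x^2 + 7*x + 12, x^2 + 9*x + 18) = x + 3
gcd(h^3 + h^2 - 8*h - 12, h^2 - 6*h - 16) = h + 2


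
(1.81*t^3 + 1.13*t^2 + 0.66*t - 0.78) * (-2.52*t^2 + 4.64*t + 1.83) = -4.5612*t^5 + 5.5508*t^4 + 6.8923*t^3 + 7.0959*t^2 - 2.4114*t - 1.4274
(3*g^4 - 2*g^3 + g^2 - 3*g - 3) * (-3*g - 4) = -9*g^5 - 6*g^4 + 5*g^3 + 5*g^2 + 21*g + 12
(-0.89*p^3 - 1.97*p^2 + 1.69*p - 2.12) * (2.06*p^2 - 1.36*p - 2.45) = -1.8334*p^5 - 2.8478*p^4 + 8.3411*p^3 - 1.8391*p^2 - 1.2573*p + 5.194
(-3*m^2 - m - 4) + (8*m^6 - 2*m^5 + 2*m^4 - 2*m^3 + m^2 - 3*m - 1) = 8*m^6 - 2*m^5 + 2*m^4 - 2*m^3 - 2*m^2 - 4*m - 5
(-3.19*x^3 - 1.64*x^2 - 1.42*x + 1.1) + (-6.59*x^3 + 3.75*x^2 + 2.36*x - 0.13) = -9.78*x^3 + 2.11*x^2 + 0.94*x + 0.97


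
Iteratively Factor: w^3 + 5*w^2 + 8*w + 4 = (w + 1)*(w^2 + 4*w + 4) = (w + 1)*(w + 2)*(w + 2)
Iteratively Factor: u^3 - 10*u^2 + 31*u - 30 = (u - 5)*(u^2 - 5*u + 6) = (u - 5)*(u - 3)*(u - 2)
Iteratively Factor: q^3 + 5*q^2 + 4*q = (q + 4)*(q^2 + q) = (q + 1)*(q + 4)*(q)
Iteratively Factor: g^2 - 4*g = (g)*(g - 4)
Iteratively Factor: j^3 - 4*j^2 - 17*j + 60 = (j - 5)*(j^2 + j - 12) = (j - 5)*(j - 3)*(j + 4)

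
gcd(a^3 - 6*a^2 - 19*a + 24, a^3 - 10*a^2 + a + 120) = a^2 - 5*a - 24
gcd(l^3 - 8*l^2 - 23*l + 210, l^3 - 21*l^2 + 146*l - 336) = l^2 - 13*l + 42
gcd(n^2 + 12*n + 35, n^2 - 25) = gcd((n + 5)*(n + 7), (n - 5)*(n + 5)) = n + 5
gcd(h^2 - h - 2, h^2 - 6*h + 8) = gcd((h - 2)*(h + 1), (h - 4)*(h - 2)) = h - 2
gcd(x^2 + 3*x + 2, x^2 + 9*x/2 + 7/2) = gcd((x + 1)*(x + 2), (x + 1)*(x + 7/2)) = x + 1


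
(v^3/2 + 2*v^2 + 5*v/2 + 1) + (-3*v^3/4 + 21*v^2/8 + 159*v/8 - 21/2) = -v^3/4 + 37*v^2/8 + 179*v/8 - 19/2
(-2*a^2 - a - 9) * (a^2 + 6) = -2*a^4 - a^3 - 21*a^2 - 6*a - 54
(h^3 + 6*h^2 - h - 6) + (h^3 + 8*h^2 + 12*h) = 2*h^3 + 14*h^2 + 11*h - 6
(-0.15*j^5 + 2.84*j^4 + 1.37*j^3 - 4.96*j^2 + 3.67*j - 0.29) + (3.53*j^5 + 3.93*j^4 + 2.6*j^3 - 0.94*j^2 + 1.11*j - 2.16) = 3.38*j^5 + 6.77*j^4 + 3.97*j^3 - 5.9*j^2 + 4.78*j - 2.45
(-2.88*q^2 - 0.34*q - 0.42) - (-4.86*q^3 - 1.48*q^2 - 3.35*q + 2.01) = 4.86*q^3 - 1.4*q^2 + 3.01*q - 2.43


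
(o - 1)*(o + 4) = o^2 + 3*o - 4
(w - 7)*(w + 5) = w^2 - 2*w - 35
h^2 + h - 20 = (h - 4)*(h + 5)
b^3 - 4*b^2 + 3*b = b*(b - 3)*(b - 1)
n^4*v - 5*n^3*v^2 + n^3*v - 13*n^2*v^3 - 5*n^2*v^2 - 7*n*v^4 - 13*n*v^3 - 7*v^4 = (n - 7*v)*(n + v)^2*(n*v + v)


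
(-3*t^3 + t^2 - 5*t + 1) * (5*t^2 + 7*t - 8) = -15*t^5 - 16*t^4 + 6*t^3 - 38*t^2 + 47*t - 8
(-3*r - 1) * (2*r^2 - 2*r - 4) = -6*r^3 + 4*r^2 + 14*r + 4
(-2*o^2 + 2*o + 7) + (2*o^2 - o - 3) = o + 4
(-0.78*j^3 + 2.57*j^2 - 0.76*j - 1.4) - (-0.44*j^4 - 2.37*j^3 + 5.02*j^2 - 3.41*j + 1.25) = 0.44*j^4 + 1.59*j^3 - 2.45*j^2 + 2.65*j - 2.65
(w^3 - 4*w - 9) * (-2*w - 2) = -2*w^4 - 2*w^3 + 8*w^2 + 26*w + 18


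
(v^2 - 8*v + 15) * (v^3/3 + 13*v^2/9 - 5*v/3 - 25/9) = v^5/3 - 11*v^4/9 - 74*v^3/9 + 290*v^2/9 - 25*v/9 - 125/3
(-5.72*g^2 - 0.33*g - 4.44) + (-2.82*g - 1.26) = -5.72*g^2 - 3.15*g - 5.7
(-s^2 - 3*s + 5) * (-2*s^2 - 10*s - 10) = 2*s^4 + 16*s^3 + 30*s^2 - 20*s - 50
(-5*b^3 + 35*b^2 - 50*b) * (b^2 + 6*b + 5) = -5*b^5 + 5*b^4 + 135*b^3 - 125*b^2 - 250*b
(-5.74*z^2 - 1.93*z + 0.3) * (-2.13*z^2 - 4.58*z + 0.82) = 12.2262*z^4 + 30.4001*z^3 + 3.4936*z^2 - 2.9566*z + 0.246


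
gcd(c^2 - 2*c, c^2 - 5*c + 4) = 1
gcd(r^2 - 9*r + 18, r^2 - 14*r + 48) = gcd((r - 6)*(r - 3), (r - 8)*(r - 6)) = r - 6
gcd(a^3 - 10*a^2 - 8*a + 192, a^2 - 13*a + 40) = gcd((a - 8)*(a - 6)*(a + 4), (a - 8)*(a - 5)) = a - 8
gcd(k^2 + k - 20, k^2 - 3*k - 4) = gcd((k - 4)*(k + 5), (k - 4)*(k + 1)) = k - 4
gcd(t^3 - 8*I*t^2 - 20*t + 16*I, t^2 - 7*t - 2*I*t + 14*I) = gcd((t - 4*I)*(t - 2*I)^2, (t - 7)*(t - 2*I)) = t - 2*I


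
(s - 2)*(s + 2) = s^2 - 4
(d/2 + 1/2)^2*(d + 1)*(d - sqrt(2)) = d^4/4 - sqrt(2)*d^3/4 + 3*d^3/4 - 3*sqrt(2)*d^2/4 + 3*d^2/4 - 3*sqrt(2)*d/4 + d/4 - sqrt(2)/4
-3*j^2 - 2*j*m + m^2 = (-3*j + m)*(j + m)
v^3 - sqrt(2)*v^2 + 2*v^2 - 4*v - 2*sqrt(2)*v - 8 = (v + 2)*(v - 2*sqrt(2))*(v + sqrt(2))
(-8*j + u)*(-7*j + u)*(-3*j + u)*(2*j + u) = -336*j^4 + 34*j^3*u + 65*j^2*u^2 - 16*j*u^3 + u^4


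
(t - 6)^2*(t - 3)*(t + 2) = t^4 - 13*t^3 + 42*t^2 + 36*t - 216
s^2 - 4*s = s*(s - 4)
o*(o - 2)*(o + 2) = o^3 - 4*o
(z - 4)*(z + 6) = z^2 + 2*z - 24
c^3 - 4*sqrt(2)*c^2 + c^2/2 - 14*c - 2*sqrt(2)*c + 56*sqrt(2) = (c - 7/2)*(c + 4)*(c - 4*sqrt(2))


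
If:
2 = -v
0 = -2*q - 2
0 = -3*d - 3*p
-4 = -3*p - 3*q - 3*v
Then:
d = -13/3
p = 13/3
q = -1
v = -2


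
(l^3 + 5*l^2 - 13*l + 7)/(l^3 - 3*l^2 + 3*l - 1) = (l + 7)/(l - 1)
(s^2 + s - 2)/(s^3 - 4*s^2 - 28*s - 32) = (s - 1)/(s^2 - 6*s - 16)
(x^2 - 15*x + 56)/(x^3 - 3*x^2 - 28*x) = (x - 8)/(x*(x + 4))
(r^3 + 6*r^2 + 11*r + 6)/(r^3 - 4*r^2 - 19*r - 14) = (r + 3)/(r - 7)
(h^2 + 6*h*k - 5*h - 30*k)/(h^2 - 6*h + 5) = (h + 6*k)/(h - 1)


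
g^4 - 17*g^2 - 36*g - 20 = (g - 5)*(g + 1)*(g + 2)^2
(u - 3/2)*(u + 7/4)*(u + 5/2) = u^3 + 11*u^2/4 - 2*u - 105/16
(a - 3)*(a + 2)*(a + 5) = a^3 + 4*a^2 - 11*a - 30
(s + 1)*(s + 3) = s^2 + 4*s + 3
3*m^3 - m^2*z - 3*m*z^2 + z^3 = (-3*m + z)*(-m + z)*(m + z)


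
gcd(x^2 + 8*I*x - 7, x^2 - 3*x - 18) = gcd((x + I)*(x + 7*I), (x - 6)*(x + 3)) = 1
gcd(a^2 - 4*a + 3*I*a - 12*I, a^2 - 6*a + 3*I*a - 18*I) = a + 3*I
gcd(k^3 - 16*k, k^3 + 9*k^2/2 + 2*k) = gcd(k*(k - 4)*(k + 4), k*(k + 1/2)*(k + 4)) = k^2 + 4*k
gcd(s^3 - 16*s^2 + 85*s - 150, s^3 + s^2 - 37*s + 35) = s - 5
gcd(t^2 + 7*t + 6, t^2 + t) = t + 1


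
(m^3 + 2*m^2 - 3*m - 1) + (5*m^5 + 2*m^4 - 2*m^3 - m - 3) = 5*m^5 + 2*m^4 - m^3 + 2*m^2 - 4*m - 4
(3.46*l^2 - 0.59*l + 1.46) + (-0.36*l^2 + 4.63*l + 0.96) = 3.1*l^2 + 4.04*l + 2.42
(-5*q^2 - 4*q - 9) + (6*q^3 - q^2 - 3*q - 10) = 6*q^3 - 6*q^2 - 7*q - 19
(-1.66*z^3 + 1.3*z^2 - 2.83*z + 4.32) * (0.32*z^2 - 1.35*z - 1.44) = -0.5312*z^5 + 2.657*z^4 - 0.270200000000001*z^3 + 3.3309*z^2 - 1.7568*z - 6.2208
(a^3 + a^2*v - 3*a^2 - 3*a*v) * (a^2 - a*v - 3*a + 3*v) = a^5 - 6*a^4 - a^3*v^2 + 9*a^3 + 6*a^2*v^2 - 9*a*v^2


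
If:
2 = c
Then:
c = 2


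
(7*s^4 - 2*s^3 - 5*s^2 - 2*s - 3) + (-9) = 7*s^4 - 2*s^3 - 5*s^2 - 2*s - 12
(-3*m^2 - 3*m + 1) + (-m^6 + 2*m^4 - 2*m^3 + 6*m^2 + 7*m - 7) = -m^6 + 2*m^4 - 2*m^3 + 3*m^2 + 4*m - 6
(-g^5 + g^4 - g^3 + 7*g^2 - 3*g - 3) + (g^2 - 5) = -g^5 + g^4 - g^3 + 8*g^2 - 3*g - 8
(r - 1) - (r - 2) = 1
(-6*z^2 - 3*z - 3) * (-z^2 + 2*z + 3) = 6*z^4 - 9*z^3 - 21*z^2 - 15*z - 9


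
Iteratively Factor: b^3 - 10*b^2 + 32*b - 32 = (b - 4)*(b^2 - 6*b + 8) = (b - 4)*(b - 2)*(b - 4)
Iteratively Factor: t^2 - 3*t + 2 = (t - 2)*(t - 1)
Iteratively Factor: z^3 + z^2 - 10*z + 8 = (z - 2)*(z^2 + 3*z - 4) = (z - 2)*(z - 1)*(z + 4)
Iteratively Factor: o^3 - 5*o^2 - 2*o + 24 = (o - 3)*(o^2 - 2*o - 8) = (o - 3)*(o + 2)*(o - 4)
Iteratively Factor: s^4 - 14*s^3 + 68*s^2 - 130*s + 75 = (s - 5)*(s^3 - 9*s^2 + 23*s - 15) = (s - 5)*(s - 3)*(s^2 - 6*s + 5) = (s - 5)*(s - 3)*(s - 1)*(s - 5)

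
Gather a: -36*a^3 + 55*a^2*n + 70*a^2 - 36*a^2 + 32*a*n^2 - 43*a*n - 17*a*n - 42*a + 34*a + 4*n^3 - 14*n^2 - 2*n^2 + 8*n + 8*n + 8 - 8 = -36*a^3 + a^2*(55*n + 34) + a*(32*n^2 - 60*n - 8) + 4*n^3 - 16*n^2 + 16*n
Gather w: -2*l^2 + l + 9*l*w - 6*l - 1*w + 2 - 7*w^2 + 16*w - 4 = -2*l^2 - 5*l - 7*w^2 + w*(9*l + 15) - 2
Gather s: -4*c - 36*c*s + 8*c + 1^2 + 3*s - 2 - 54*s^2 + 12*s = 4*c - 54*s^2 + s*(15 - 36*c) - 1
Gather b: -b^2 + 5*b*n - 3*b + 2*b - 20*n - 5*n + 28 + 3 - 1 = -b^2 + b*(5*n - 1) - 25*n + 30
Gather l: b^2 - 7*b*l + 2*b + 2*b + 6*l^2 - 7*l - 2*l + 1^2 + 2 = b^2 + 4*b + 6*l^2 + l*(-7*b - 9) + 3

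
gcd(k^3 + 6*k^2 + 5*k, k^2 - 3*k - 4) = k + 1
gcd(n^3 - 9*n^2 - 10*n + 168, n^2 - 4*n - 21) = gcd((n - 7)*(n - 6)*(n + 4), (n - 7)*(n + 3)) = n - 7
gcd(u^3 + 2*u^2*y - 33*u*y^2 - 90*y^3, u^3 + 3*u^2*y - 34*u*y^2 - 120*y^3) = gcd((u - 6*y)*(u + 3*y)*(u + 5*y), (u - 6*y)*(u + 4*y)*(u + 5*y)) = -u^2 + u*y + 30*y^2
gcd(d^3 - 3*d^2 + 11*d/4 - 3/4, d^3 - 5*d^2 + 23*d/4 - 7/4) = d^2 - 3*d/2 + 1/2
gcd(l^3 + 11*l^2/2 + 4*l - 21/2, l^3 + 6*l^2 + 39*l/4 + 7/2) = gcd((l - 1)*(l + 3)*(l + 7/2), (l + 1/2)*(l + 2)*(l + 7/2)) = l + 7/2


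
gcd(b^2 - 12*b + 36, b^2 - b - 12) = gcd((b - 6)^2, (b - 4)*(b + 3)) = 1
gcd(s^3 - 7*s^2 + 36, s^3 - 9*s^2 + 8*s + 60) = s^2 - 4*s - 12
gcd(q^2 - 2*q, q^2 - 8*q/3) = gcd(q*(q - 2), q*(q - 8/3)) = q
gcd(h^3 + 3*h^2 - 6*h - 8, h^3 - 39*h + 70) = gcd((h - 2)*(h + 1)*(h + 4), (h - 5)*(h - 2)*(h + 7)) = h - 2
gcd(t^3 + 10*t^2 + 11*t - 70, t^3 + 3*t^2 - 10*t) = t^2 + 3*t - 10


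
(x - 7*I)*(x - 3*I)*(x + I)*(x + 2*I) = x^4 - 7*I*x^3 + 7*x^2 - 43*I*x + 42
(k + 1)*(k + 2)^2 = k^3 + 5*k^2 + 8*k + 4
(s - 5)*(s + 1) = s^2 - 4*s - 5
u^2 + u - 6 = (u - 2)*(u + 3)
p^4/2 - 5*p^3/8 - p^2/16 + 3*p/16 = p*(p/2 + 1/4)*(p - 1)*(p - 3/4)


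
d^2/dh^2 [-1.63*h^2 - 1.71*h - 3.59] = -3.26000000000000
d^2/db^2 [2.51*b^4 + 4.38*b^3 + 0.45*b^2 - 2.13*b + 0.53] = 30.12*b^2 + 26.28*b + 0.9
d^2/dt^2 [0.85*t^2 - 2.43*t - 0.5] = 1.70000000000000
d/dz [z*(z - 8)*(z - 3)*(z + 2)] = 4*z^3 - 27*z^2 + 4*z + 48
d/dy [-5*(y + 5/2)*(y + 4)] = -10*y - 65/2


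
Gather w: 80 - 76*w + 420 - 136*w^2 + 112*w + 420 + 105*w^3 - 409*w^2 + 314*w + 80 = 105*w^3 - 545*w^2 + 350*w + 1000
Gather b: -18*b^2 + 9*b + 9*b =-18*b^2 + 18*b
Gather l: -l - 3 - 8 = -l - 11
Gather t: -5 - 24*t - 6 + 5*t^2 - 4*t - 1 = 5*t^2 - 28*t - 12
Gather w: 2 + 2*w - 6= 2*w - 4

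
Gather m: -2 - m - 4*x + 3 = -m - 4*x + 1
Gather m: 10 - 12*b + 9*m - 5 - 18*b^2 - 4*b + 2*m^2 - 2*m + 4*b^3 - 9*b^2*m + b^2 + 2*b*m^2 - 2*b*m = 4*b^3 - 17*b^2 - 16*b + m^2*(2*b + 2) + m*(-9*b^2 - 2*b + 7) + 5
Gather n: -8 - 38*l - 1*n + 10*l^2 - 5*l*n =10*l^2 - 38*l + n*(-5*l - 1) - 8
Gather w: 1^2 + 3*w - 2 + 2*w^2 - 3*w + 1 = 2*w^2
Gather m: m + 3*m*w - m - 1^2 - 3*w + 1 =3*m*w - 3*w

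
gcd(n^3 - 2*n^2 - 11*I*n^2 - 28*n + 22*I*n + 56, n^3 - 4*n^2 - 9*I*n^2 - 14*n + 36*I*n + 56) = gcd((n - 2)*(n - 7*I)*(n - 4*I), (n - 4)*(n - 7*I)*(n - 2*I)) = n - 7*I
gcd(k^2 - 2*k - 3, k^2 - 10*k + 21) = k - 3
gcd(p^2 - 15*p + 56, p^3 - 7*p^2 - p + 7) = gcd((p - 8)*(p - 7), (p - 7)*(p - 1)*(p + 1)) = p - 7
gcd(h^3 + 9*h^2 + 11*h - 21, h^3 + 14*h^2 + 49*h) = h + 7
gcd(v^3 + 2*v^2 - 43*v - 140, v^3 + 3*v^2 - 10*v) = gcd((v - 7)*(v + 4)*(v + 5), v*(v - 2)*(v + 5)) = v + 5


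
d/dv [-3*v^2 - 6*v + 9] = -6*v - 6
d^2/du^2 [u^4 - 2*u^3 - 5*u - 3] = 12*u*(u - 1)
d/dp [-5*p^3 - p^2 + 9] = p*(-15*p - 2)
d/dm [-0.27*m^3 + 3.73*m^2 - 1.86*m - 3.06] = -0.81*m^2 + 7.46*m - 1.86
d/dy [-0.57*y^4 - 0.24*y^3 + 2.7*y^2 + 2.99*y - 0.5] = -2.28*y^3 - 0.72*y^2 + 5.4*y + 2.99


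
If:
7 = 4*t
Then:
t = 7/4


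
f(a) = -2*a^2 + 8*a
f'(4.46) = -9.84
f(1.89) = 7.98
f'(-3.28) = 21.12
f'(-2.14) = 16.56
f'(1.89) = 0.44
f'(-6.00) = 32.00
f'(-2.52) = 18.08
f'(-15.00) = 68.00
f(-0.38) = -3.33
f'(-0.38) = 9.52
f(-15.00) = -570.00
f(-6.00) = -120.00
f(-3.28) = -47.76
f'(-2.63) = 18.52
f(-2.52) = -32.86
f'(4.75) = -11.00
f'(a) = 8 - 4*a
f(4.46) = -4.10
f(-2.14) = -26.28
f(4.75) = -7.12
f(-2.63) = -34.87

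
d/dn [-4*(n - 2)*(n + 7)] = -8*n - 20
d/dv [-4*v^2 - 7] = -8*v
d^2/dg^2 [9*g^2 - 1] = 18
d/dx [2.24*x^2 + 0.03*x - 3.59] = 4.48*x + 0.03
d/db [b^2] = 2*b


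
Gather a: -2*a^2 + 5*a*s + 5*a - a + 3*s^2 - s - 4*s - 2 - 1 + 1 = -2*a^2 + a*(5*s + 4) + 3*s^2 - 5*s - 2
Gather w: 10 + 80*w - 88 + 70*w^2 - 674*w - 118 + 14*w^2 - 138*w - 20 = 84*w^2 - 732*w - 216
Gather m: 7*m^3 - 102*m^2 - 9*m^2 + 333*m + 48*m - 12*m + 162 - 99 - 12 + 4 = 7*m^3 - 111*m^2 + 369*m + 55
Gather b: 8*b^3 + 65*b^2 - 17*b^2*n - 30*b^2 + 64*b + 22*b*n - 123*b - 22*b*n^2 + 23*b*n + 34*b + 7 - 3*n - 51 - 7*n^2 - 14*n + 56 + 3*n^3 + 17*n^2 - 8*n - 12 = 8*b^3 + b^2*(35 - 17*n) + b*(-22*n^2 + 45*n - 25) + 3*n^3 + 10*n^2 - 25*n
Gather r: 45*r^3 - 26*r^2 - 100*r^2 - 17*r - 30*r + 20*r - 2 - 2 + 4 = 45*r^3 - 126*r^2 - 27*r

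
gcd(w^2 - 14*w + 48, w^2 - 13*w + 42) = w - 6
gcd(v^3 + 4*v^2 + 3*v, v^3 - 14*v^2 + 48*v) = v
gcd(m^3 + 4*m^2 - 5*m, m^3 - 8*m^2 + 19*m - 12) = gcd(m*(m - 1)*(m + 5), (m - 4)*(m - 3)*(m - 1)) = m - 1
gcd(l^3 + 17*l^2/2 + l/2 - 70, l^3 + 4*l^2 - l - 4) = l + 4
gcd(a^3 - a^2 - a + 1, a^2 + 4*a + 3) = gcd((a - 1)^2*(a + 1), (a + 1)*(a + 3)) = a + 1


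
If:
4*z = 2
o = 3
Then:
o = 3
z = 1/2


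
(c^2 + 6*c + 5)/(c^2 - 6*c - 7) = (c + 5)/(c - 7)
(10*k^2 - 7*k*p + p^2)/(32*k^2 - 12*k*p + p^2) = (10*k^2 - 7*k*p + p^2)/(32*k^2 - 12*k*p + p^2)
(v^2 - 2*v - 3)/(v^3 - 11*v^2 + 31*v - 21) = (v + 1)/(v^2 - 8*v + 7)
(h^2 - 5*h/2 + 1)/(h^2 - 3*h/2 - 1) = (2*h - 1)/(2*h + 1)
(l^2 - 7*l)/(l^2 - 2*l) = (l - 7)/(l - 2)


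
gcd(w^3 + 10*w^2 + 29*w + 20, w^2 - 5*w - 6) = w + 1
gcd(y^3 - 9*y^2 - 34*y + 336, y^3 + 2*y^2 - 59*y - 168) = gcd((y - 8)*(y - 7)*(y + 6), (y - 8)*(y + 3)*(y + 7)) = y - 8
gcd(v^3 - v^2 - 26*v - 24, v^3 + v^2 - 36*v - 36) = v^2 - 5*v - 6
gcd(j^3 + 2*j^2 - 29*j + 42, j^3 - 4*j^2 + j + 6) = j^2 - 5*j + 6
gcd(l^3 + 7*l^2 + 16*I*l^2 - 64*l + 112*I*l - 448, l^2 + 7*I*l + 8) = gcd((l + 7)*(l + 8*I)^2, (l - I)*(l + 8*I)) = l + 8*I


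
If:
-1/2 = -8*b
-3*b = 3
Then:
No Solution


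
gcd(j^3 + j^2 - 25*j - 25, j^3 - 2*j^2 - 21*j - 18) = j + 1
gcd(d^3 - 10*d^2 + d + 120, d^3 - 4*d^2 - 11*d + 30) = d^2 - 2*d - 15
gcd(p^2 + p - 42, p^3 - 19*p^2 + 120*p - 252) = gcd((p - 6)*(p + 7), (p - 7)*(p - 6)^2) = p - 6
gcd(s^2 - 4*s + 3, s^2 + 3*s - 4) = s - 1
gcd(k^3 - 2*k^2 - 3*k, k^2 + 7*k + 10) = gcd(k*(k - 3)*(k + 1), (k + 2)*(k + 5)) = 1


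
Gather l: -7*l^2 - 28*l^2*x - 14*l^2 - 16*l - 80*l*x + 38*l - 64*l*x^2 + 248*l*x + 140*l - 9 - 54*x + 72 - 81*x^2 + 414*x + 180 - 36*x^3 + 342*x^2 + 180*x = l^2*(-28*x - 21) + l*(-64*x^2 + 168*x + 162) - 36*x^3 + 261*x^2 + 540*x + 243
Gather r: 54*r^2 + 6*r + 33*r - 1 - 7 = 54*r^2 + 39*r - 8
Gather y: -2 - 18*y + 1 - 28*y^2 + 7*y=-28*y^2 - 11*y - 1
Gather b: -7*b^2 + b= -7*b^2 + b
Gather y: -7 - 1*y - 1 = -y - 8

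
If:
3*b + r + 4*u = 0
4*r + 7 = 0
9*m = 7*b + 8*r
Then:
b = 7/12 - 4*u/3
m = -28*u/27 - 119/108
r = -7/4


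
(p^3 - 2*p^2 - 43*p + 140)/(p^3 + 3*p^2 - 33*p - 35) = (p - 4)/(p + 1)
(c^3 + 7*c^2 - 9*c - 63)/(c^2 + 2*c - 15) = (c^2 + 10*c + 21)/(c + 5)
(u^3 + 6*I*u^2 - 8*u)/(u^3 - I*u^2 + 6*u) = (u + 4*I)/(u - 3*I)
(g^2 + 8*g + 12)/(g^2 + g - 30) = (g + 2)/(g - 5)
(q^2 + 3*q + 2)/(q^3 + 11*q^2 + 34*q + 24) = (q + 2)/(q^2 + 10*q + 24)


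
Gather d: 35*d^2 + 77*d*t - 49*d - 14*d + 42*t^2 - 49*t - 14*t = 35*d^2 + d*(77*t - 63) + 42*t^2 - 63*t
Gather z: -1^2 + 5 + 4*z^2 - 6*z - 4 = 4*z^2 - 6*z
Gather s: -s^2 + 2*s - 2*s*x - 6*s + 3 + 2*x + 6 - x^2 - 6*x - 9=-s^2 + s*(-2*x - 4) - x^2 - 4*x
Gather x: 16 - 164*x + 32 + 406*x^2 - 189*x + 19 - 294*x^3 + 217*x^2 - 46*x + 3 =-294*x^3 + 623*x^2 - 399*x + 70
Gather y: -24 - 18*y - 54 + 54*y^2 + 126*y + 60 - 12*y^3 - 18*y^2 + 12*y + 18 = -12*y^3 + 36*y^2 + 120*y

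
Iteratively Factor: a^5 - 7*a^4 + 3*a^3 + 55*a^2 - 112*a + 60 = (a + 3)*(a^4 - 10*a^3 + 33*a^2 - 44*a + 20) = (a - 2)*(a + 3)*(a^3 - 8*a^2 + 17*a - 10) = (a - 2)^2*(a + 3)*(a^2 - 6*a + 5) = (a - 2)^2*(a - 1)*(a + 3)*(a - 5)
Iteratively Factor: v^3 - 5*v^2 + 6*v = (v - 2)*(v^2 - 3*v) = (v - 3)*(v - 2)*(v)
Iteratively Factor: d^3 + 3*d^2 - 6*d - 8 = (d + 4)*(d^2 - d - 2) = (d - 2)*(d + 4)*(d + 1)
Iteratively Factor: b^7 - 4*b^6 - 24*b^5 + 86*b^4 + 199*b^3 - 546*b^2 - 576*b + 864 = (b + 3)*(b^6 - 7*b^5 - 3*b^4 + 95*b^3 - 86*b^2 - 288*b + 288) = (b + 3)^2*(b^5 - 10*b^4 + 27*b^3 + 14*b^2 - 128*b + 96) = (b - 1)*(b + 3)^2*(b^4 - 9*b^3 + 18*b^2 + 32*b - 96) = (b - 4)*(b - 1)*(b + 3)^2*(b^3 - 5*b^2 - 2*b + 24) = (b - 4)^2*(b - 1)*(b + 3)^2*(b^2 - b - 6) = (b - 4)^2*(b - 3)*(b - 1)*(b + 3)^2*(b + 2)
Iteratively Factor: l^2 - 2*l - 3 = (l + 1)*(l - 3)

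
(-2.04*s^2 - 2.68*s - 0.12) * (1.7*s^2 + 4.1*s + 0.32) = -3.468*s^4 - 12.92*s^3 - 11.8448*s^2 - 1.3496*s - 0.0384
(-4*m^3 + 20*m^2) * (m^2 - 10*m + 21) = -4*m^5 + 60*m^4 - 284*m^3 + 420*m^2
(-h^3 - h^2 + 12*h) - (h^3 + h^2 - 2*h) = -2*h^3 - 2*h^2 + 14*h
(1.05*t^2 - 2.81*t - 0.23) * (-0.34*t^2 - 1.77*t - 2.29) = -0.357*t^4 - 0.9031*t^3 + 2.6474*t^2 + 6.842*t + 0.5267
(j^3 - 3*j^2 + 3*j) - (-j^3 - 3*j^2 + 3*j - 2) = 2*j^3 + 2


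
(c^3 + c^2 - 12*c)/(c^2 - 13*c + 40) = c*(c^2 + c - 12)/(c^2 - 13*c + 40)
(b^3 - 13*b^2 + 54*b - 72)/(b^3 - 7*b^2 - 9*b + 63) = (b^2 - 10*b + 24)/(b^2 - 4*b - 21)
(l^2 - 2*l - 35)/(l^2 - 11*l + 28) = (l + 5)/(l - 4)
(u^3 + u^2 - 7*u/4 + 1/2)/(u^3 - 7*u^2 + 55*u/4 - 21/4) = (2*u^2 + 3*u - 2)/(2*u^2 - 13*u + 21)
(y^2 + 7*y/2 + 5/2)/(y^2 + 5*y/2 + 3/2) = (2*y + 5)/(2*y + 3)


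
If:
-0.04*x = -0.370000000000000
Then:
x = 9.25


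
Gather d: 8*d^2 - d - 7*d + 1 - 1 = 8*d^2 - 8*d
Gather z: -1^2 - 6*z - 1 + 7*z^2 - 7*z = 7*z^2 - 13*z - 2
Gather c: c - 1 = c - 1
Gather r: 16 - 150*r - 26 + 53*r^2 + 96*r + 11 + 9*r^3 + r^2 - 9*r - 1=9*r^3 + 54*r^2 - 63*r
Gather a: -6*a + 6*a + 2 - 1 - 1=0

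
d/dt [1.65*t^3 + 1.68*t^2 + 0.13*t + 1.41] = 4.95*t^2 + 3.36*t + 0.13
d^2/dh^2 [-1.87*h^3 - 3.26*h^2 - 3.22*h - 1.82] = -11.22*h - 6.52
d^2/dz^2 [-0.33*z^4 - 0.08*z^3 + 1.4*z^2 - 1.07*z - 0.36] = -3.96*z^2 - 0.48*z + 2.8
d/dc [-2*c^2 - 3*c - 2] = -4*c - 3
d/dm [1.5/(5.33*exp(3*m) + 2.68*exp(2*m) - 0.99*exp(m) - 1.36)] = (-23.985*exp(2*m) - 8.04*exp(m) + 1.485)*exp(m)/(5.33*exp(3*m) + 2.68*exp(2*m) - 0.99*exp(m) - 1.36)^2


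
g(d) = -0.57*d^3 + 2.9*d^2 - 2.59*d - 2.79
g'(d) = -1.71*d^2 + 5.8*d - 2.59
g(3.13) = 0.04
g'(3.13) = -1.19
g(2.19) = -0.54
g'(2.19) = 1.91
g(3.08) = 0.09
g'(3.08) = -0.95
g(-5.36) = 182.18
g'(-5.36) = -82.81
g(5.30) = -19.92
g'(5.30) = -19.88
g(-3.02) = 47.18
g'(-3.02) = -35.70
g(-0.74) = 0.95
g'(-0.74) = -7.82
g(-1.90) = 16.51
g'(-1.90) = -19.78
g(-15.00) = 2612.31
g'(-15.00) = -474.34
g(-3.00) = 46.47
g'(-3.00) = -35.38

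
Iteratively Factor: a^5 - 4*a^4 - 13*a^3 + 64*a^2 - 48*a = (a + 4)*(a^4 - 8*a^3 + 19*a^2 - 12*a) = (a - 1)*(a + 4)*(a^3 - 7*a^2 + 12*a) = (a - 4)*(a - 1)*(a + 4)*(a^2 - 3*a) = (a - 4)*(a - 3)*(a - 1)*(a + 4)*(a)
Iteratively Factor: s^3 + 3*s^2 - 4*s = (s + 4)*(s^2 - s) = s*(s + 4)*(s - 1)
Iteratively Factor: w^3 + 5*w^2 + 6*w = (w + 2)*(w^2 + 3*w) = (w + 2)*(w + 3)*(w)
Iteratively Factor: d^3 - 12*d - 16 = (d + 2)*(d^2 - 2*d - 8) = (d - 4)*(d + 2)*(d + 2)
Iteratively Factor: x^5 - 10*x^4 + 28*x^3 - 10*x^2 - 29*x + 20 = (x - 1)*(x^4 - 9*x^3 + 19*x^2 + 9*x - 20) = (x - 1)^2*(x^3 - 8*x^2 + 11*x + 20) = (x - 1)^2*(x + 1)*(x^2 - 9*x + 20) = (x - 4)*(x - 1)^2*(x + 1)*(x - 5)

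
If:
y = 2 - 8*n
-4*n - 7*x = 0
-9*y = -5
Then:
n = 13/72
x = -13/126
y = 5/9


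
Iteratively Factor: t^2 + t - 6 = (t + 3)*(t - 2)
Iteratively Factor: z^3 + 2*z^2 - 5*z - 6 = (z + 1)*(z^2 + z - 6) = (z - 2)*(z + 1)*(z + 3)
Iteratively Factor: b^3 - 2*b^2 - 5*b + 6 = (b - 1)*(b^2 - b - 6) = (b - 3)*(b - 1)*(b + 2)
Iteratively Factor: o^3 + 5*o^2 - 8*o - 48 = (o + 4)*(o^2 + o - 12) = (o + 4)^2*(o - 3)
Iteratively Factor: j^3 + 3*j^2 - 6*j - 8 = (j + 1)*(j^2 + 2*j - 8) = (j - 2)*(j + 1)*(j + 4)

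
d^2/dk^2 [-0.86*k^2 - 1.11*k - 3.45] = -1.72000000000000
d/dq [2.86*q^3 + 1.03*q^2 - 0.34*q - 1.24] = 8.58*q^2 + 2.06*q - 0.34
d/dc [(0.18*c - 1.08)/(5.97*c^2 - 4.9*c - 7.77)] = (-1.0746*c^2 + 12.8952*c - 6.6906)/(35.6409*c^4 - 58.506*c^3 - 68.7638*c^2 + 76.146*c + 60.3729)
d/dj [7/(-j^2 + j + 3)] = 7*(2*j - 1)/(-j^2 + j + 3)^2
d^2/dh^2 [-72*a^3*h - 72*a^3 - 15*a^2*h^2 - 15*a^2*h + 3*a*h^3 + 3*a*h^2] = 6*a*(-5*a + 3*h + 1)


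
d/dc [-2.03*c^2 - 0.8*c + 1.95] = -4.06*c - 0.8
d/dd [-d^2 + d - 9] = 1 - 2*d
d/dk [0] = 0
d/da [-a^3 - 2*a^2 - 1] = a*(-3*a - 4)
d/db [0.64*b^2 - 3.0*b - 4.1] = 1.28*b - 3.0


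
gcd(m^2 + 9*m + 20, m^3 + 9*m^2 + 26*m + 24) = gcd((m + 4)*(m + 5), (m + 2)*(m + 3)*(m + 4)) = m + 4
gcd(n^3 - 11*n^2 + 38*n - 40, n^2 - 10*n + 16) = n - 2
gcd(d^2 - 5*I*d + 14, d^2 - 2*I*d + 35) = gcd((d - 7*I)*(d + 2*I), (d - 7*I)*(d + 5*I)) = d - 7*I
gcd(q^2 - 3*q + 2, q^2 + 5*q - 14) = q - 2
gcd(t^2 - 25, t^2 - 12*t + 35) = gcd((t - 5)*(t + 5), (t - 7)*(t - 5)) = t - 5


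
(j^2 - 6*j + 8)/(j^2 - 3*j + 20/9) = 9*(j^2 - 6*j + 8)/(9*j^2 - 27*j + 20)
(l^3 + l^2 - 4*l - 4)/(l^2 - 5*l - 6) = (l^2 - 4)/(l - 6)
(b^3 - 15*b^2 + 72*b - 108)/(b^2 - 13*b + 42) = (b^2 - 9*b + 18)/(b - 7)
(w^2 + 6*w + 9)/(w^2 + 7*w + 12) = (w + 3)/(w + 4)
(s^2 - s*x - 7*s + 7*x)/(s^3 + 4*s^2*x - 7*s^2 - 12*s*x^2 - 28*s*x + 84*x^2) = (-s + x)/(-s^2 - 4*s*x + 12*x^2)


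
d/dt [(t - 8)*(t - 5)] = 2*t - 13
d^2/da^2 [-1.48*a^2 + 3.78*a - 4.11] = -2.96000000000000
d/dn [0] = 0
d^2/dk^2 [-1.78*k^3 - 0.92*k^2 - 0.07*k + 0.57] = -10.68*k - 1.84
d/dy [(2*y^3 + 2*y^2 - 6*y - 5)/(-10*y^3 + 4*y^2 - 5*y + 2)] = (28*y^4 - 140*y^3 - 124*y^2 + 48*y - 37)/(100*y^6 - 80*y^5 + 116*y^4 - 80*y^3 + 41*y^2 - 20*y + 4)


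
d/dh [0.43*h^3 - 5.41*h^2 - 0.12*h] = 1.29*h^2 - 10.82*h - 0.12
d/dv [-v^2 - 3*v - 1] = -2*v - 3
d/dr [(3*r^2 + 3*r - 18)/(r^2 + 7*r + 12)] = 18/(r^2 + 8*r + 16)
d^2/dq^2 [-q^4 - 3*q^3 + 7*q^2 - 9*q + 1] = -12*q^2 - 18*q + 14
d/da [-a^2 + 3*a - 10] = 3 - 2*a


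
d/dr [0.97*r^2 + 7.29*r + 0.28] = 1.94*r + 7.29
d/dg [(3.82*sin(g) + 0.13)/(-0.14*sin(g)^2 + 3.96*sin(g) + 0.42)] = (0.5348*sin(g)^2 + 0.0364000000000004*sin(g) + 1.0896)*cos(g)/(0.0196*sin(g)^4 - 1.1088*sin(g)^3 + 15.564*sin(g)^2 + 3.3264*sin(g) + 0.1764)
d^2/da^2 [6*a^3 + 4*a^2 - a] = 36*a + 8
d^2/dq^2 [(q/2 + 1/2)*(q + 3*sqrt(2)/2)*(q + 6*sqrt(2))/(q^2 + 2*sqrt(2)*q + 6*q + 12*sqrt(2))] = (-55*sqrt(2)*q^3 + 52*q^3 - 684*q^2 + 360*sqrt(2)*q^2 - 1080*sqrt(2)*q + 1296*q - 1728 + 1440*sqrt(2))/(2*(q^6 + 6*sqrt(2)*q^5 + 18*q^5 + 132*q^4 + 108*sqrt(2)*q^4 + 648*q^3 + 664*sqrt(2)*q^3 + 1584*sqrt(2)*q^2 + 2592*q^2 + 1728*sqrt(2)*q + 5184*q + 3456*sqrt(2)))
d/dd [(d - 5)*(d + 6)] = 2*d + 1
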